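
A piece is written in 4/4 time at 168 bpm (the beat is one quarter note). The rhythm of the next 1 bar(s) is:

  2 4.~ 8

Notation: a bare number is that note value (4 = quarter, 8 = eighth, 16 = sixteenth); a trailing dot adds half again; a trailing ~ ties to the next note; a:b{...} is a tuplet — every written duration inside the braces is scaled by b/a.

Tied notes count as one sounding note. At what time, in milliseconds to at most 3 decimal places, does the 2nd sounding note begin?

1. 0.0ms @ 0 + 714.286ms (2)
2. 714.286ms @ 2 + 714.286ms (2)

note 2 onset = 2b = 714.286ms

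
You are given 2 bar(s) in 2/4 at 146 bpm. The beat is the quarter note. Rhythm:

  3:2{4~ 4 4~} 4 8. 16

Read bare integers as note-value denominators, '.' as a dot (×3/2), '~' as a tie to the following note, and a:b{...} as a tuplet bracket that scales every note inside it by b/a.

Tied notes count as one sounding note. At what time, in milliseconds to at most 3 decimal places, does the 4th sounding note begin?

note 4 onset = 15/4b = 1541.096ms

1. 0.0ms @ 0 + 547.945ms (4/3)
2. 547.945ms @ 4/3 + 684.932ms (5/3)
3. 1232.877ms @ 3 + 308.219ms (3/4)
4. 1541.096ms @ 15/4 + 102.74ms (1/4)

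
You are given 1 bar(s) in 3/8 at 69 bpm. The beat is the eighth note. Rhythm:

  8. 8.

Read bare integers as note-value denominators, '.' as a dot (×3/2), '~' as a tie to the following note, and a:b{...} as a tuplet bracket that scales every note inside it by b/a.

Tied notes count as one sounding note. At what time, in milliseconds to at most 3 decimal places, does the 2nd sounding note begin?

note 2 onset = 3/2b = 1304.348ms

1. 0.0ms @ 0 + 1304.348ms (3/2)
2. 1304.348ms @ 3/2 + 1304.348ms (3/2)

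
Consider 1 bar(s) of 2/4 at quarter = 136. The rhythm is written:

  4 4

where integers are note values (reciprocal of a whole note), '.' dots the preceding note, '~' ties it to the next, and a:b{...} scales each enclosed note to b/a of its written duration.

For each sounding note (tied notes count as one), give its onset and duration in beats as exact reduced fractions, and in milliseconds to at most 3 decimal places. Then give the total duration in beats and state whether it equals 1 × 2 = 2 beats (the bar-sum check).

1) 0.0ms=0b +441.176ms=1b
2) 441.176ms=1b +441.176ms=1b
Σ=2b of 2 (136bpm 2/4) — PASS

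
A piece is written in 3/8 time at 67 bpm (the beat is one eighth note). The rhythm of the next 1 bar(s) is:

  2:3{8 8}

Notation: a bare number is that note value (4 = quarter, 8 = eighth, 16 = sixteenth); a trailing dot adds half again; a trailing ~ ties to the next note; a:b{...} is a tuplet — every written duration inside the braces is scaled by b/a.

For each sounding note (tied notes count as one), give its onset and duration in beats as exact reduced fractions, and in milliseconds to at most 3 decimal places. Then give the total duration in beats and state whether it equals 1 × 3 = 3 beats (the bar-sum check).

1) 0.0ms=0b +1343.284ms=3/2b
2) 1343.284ms=3/2b +1343.284ms=3/2b
Σ=3b of 3 (67bpm 3/8) — PASS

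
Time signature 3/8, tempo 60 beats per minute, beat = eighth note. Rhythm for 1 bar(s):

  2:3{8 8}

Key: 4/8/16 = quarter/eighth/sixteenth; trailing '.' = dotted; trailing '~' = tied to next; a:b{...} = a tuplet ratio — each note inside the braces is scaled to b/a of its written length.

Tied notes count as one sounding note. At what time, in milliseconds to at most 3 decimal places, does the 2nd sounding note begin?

note 2 onset = 3/2b = 1500.0ms

1. 0.0ms @ 0 + 1500.0ms (3/2)
2. 1500.0ms @ 3/2 + 1500.0ms (3/2)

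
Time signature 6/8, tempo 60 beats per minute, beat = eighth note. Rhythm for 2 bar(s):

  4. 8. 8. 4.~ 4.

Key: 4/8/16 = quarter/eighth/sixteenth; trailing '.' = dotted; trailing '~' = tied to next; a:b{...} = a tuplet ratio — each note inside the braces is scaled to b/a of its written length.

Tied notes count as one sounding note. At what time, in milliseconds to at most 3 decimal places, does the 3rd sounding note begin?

1. 0.0ms @ 0 + 3000.0ms (3)
2. 3000.0ms @ 3 + 1500.0ms (3/2)
3. 4500.0ms @ 9/2 + 1500.0ms (3/2)
4. 6000.0ms @ 6 + 6000.0ms (6)

note 3 onset = 9/2b = 4500.0ms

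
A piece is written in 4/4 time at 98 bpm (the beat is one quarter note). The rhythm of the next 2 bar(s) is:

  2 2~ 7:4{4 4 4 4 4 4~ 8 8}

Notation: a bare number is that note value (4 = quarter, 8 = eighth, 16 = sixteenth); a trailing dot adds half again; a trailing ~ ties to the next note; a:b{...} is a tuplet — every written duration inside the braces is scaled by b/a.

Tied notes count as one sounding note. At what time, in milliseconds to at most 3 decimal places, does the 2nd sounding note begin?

note 2 onset = 2b = 1224.49ms

1. 0.0ms @ 0 + 1224.49ms (2)
2. 1224.49ms @ 2 + 1574.344ms (18/7)
3. 2798.834ms @ 32/7 + 349.854ms (4/7)
4. 3148.688ms @ 36/7 + 349.854ms (4/7)
5. 3498.542ms @ 40/7 + 349.854ms (4/7)
6. 3848.397ms @ 44/7 + 349.854ms (4/7)
7. 4198.251ms @ 48/7 + 524.781ms (6/7)
8. 4723.032ms @ 54/7 + 174.927ms (2/7)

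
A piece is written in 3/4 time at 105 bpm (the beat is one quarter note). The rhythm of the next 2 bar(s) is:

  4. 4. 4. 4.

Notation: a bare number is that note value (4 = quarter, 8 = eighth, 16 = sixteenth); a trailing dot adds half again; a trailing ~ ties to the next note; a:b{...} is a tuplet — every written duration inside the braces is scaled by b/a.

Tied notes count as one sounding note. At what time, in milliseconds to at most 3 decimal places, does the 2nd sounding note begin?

1. 0.0ms @ 0 + 857.143ms (3/2)
2. 857.143ms @ 3/2 + 857.143ms (3/2)
3. 1714.286ms @ 3 + 857.143ms (3/2)
4. 2571.429ms @ 9/2 + 857.143ms (3/2)

note 2 onset = 3/2b = 857.143ms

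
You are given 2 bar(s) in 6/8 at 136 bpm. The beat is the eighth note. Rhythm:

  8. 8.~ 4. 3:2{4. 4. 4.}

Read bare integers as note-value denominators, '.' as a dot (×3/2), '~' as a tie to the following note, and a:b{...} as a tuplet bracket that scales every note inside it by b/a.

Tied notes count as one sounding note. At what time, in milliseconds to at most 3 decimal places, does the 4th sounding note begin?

note 4 onset = 8b = 3529.412ms

1. 0.0ms @ 0 + 661.765ms (3/2)
2. 661.765ms @ 3/2 + 1985.294ms (9/2)
3. 2647.059ms @ 6 + 882.353ms (2)
4. 3529.412ms @ 8 + 882.353ms (2)
5. 4411.765ms @ 10 + 882.353ms (2)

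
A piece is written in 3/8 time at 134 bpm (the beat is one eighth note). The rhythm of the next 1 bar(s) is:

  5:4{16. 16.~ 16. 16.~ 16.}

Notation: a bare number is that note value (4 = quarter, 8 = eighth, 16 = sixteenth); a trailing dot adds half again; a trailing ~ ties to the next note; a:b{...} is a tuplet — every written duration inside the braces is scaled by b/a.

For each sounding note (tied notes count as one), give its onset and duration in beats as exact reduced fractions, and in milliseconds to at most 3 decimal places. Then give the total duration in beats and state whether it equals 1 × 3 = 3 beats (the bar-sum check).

1) 0.0ms=0b +268.657ms=3/5b
2) 268.657ms=3/5b +537.313ms=6/5b
3) 805.97ms=9/5b +537.313ms=6/5b
Σ=3b of 3 (134bpm 3/8) — PASS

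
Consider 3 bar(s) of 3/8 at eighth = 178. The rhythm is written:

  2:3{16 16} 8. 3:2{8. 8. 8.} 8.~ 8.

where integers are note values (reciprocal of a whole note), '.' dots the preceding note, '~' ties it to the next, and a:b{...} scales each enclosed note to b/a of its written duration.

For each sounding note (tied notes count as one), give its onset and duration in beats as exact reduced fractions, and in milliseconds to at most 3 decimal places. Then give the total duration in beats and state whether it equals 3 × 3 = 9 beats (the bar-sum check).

1) 0.0ms=0b +252.809ms=3/4b
2) 252.809ms=3/4b +252.809ms=3/4b
3) 505.618ms=3/2b +505.618ms=3/2b
4) 1011.236ms=3b +337.079ms=1b
5) 1348.315ms=4b +337.079ms=1b
6) 1685.393ms=5b +337.079ms=1b
7) 2022.472ms=6b +1011.236ms=3b
Σ=9b of 9 (178bpm 3/8) — PASS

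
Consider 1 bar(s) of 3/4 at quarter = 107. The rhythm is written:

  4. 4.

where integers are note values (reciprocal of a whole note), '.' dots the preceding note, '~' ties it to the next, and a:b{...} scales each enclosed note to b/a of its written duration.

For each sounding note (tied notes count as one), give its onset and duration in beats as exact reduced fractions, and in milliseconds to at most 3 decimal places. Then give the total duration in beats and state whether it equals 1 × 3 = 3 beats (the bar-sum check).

1) 0.0ms=0b +841.121ms=3/2b
2) 841.121ms=3/2b +841.121ms=3/2b
Σ=3b of 3 (107bpm 3/4) — PASS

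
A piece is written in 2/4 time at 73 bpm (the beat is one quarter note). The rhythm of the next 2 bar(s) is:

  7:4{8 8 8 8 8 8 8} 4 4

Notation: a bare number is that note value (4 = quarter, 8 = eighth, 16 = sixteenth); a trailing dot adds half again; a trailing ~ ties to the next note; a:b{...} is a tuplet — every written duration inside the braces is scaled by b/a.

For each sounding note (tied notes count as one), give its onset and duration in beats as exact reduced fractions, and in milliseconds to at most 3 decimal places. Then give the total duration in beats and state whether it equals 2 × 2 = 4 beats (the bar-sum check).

1) 0.0ms=0b +234.834ms=2/7b
2) 234.834ms=2/7b +234.834ms=2/7b
3) 469.667ms=4/7b +234.834ms=2/7b
4) 704.501ms=6/7b +234.834ms=2/7b
5) 939.335ms=8/7b +234.834ms=2/7b
6) 1174.168ms=10/7b +234.834ms=2/7b
7) 1409.002ms=12/7b +234.834ms=2/7b
8) 1643.836ms=2b +821.918ms=1b
9) 2465.753ms=3b +821.918ms=1b
Σ=4b of 4 (73bpm 2/4) — PASS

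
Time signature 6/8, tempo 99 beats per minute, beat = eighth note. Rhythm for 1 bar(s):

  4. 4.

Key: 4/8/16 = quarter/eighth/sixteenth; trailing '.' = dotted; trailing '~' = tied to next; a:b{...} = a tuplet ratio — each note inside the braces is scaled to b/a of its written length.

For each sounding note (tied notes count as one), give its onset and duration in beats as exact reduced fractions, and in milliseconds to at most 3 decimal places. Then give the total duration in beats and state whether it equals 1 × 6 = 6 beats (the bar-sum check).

1) 0.0ms=0b +1818.182ms=3b
2) 1818.182ms=3b +1818.182ms=3b
Σ=6b of 6 (99bpm 6/8) — PASS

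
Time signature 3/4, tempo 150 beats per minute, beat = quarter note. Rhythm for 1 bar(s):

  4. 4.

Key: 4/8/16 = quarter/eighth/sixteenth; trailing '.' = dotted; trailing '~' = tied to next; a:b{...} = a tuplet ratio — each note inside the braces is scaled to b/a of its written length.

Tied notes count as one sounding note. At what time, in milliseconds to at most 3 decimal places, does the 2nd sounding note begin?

1. 0.0ms @ 0 + 600.0ms (3/2)
2. 600.0ms @ 3/2 + 600.0ms (3/2)

note 2 onset = 3/2b = 600.0ms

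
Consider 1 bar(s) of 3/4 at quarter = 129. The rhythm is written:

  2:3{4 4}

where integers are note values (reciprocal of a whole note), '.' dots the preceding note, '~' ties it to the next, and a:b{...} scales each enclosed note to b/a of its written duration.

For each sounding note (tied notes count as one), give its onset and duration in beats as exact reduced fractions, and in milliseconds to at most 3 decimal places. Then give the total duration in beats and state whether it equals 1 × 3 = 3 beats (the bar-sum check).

1) 0.0ms=0b +697.674ms=3/2b
2) 697.674ms=3/2b +697.674ms=3/2b
Σ=3b of 3 (129bpm 3/4) — PASS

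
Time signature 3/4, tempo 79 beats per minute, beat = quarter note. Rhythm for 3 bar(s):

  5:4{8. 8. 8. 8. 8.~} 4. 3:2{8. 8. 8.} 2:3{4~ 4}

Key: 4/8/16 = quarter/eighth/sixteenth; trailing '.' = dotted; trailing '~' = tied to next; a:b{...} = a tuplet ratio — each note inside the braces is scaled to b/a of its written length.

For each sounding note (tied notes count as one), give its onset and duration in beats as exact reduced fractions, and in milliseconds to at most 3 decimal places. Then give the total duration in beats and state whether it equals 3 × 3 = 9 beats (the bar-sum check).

1) 0.0ms=0b +455.696ms=3/5b
2) 455.696ms=3/5b +455.696ms=3/5b
3) 911.392ms=6/5b +455.696ms=3/5b
4) 1367.089ms=9/5b +455.696ms=3/5b
5) 1822.785ms=12/5b +1594.937ms=21/10b
6) 3417.722ms=9/2b +379.747ms=1/2b
7) 3797.468ms=5b +379.747ms=1/2b
8) 4177.215ms=11/2b +379.747ms=1/2b
9) 4556.962ms=6b +2278.481ms=3b
Σ=9b of 9 (79bpm 3/4) — PASS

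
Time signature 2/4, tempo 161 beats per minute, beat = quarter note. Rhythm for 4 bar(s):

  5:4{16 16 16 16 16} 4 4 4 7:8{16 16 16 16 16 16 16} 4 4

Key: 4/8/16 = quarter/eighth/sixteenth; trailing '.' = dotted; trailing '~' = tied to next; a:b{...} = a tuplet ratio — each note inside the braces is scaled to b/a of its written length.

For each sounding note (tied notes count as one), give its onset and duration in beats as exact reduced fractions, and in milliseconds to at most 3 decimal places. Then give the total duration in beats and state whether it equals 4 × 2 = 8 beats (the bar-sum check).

1) 0.0ms=0b +74.534ms=1/5b
2) 74.534ms=1/5b +74.534ms=1/5b
3) 149.068ms=2/5b +74.534ms=1/5b
4) 223.602ms=3/5b +74.534ms=1/5b
5) 298.137ms=4/5b +74.534ms=1/5b
6) 372.671ms=1b +372.671ms=1b
7) 745.342ms=2b +372.671ms=1b
8) 1118.012ms=3b +372.671ms=1b
9) 1490.683ms=4b +106.477ms=2/7b
10) 1597.161ms=30/7b +106.477ms=2/7b
11) 1703.638ms=32/7b +106.477ms=2/7b
12) 1810.115ms=34/7b +106.477ms=2/7b
13) 1916.593ms=36/7b +106.477ms=2/7b
14) 2023.07ms=38/7b +106.477ms=2/7b
15) 2129.547ms=40/7b +106.477ms=2/7b
16) 2236.025ms=6b +372.671ms=1b
17) 2608.696ms=7b +372.671ms=1b
Σ=8b of 8 (161bpm 2/4) — PASS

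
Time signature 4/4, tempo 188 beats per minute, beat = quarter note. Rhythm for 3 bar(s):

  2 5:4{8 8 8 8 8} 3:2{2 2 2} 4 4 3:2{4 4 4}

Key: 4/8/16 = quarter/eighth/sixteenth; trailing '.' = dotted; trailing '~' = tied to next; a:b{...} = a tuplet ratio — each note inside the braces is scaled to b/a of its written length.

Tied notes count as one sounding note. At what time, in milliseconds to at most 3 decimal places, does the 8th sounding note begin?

note 8 onset = 16/3b = 1702.128ms

1. 0.0ms @ 0 + 638.298ms (2)
2. 638.298ms @ 2 + 127.66ms (2/5)
3. 765.957ms @ 12/5 + 127.66ms (2/5)
4. 893.617ms @ 14/5 + 127.66ms (2/5)
5. 1021.277ms @ 16/5 + 127.66ms (2/5)
6. 1148.936ms @ 18/5 + 127.66ms (2/5)
7. 1276.596ms @ 4 + 425.532ms (4/3)
8. 1702.128ms @ 16/3 + 425.532ms (4/3)
9. 2127.66ms @ 20/3 + 425.532ms (4/3)
10. 2553.191ms @ 8 + 319.149ms (1)
11. 2872.34ms @ 9 + 319.149ms (1)
12. 3191.489ms @ 10 + 212.766ms (2/3)
13. 3404.255ms @ 32/3 + 212.766ms (2/3)
14. 3617.021ms @ 34/3 + 212.766ms (2/3)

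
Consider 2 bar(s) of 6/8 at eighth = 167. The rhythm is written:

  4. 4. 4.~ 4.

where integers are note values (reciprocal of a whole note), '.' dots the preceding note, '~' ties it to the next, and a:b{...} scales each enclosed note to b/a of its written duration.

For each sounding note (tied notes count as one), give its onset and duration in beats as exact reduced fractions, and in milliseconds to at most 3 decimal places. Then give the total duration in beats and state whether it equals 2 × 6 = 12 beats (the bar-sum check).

1) 0.0ms=0b +1077.844ms=3b
2) 1077.844ms=3b +1077.844ms=3b
3) 2155.689ms=6b +2155.689ms=6b
Σ=12b of 12 (167bpm 6/8) — PASS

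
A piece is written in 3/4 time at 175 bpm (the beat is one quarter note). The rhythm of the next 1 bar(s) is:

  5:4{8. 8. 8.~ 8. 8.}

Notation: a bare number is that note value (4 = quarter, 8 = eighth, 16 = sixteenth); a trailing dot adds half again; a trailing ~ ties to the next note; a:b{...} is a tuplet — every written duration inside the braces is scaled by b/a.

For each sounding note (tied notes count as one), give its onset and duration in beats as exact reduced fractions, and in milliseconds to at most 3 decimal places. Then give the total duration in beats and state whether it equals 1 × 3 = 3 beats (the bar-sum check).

1) 0.0ms=0b +205.714ms=3/5b
2) 205.714ms=3/5b +205.714ms=3/5b
3) 411.429ms=6/5b +411.429ms=6/5b
4) 822.857ms=12/5b +205.714ms=3/5b
Σ=3b of 3 (175bpm 3/4) — PASS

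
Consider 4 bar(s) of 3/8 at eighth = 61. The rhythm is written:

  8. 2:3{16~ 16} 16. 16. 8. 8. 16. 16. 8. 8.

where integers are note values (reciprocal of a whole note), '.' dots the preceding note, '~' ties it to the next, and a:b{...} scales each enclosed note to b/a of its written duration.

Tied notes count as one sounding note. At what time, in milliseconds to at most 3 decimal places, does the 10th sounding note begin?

1. 0.0ms @ 0 + 1475.41ms (3/2)
2. 1475.41ms @ 3/2 + 1475.41ms (3/2)
3. 2950.82ms @ 3 + 737.705ms (3/4)
4. 3688.525ms @ 15/4 + 737.705ms (3/4)
5. 4426.23ms @ 9/2 + 1475.41ms (3/2)
6. 5901.639ms @ 6 + 1475.41ms (3/2)
7. 7377.049ms @ 15/2 + 737.705ms (3/4)
8. 8114.754ms @ 33/4 + 737.705ms (3/4)
9. 8852.459ms @ 9 + 1475.41ms (3/2)
10. 10327.869ms @ 21/2 + 1475.41ms (3/2)

note 10 onset = 21/2b = 10327.869ms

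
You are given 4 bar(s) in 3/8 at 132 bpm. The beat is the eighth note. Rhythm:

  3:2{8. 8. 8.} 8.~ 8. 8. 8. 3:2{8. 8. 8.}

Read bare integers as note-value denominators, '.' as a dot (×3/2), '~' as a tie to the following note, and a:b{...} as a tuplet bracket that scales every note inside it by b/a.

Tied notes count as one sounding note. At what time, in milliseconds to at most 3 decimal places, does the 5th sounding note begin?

note 5 onset = 6b = 2727.273ms

1. 0.0ms @ 0 + 454.545ms (1)
2. 454.545ms @ 1 + 454.545ms (1)
3. 909.091ms @ 2 + 454.545ms (1)
4. 1363.636ms @ 3 + 1363.636ms (3)
5. 2727.273ms @ 6 + 681.818ms (3/2)
6. 3409.091ms @ 15/2 + 681.818ms (3/2)
7. 4090.909ms @ 9 + 454.545ms (1)
8. 4545.455ms @ 10 + 454.545ms (1)
9. 5000.0ms @ 11 + 454.545ms (1)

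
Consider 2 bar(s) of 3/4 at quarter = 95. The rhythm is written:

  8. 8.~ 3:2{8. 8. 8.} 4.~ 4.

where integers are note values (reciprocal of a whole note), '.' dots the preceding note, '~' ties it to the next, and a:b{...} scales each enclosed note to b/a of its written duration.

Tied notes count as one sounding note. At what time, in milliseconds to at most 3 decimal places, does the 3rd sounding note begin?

1. 0.0ms @ 0 + 473.684ms (3/4)
2. 473.684ms @ 3/4 + 789.474ms (5/4)
3. 1263.158ms @ 2 + 315.789ms (1/2)
4. 1578.947ms @ 5/2 + 315.789ms (1/2)
5. 1894.737ms @ 3 + 1894.737ms (3)

note 3 onset = 2b = 1263.158ms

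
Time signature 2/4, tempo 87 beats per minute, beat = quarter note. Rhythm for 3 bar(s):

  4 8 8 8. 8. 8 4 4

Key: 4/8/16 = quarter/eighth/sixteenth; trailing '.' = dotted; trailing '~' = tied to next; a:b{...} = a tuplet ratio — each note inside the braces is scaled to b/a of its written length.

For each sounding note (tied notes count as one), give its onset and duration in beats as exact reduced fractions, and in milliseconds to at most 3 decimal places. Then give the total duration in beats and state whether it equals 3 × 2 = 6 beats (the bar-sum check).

1) 0.0ms=0b +689.655ms=1b
2) 689.655ms=1b +344.828ms=1/2b
3) 1034.483ms=3/2b +344.828ms=1/2b
4) 1379.31ms=2b +517.241ms=3/4b
5) 1896.552ms=11/4b +517.241ms=3/4b
6) 2413.793ms=7/2b +344.828ms=1/2b
7) 2758.621ms=4b +689.655ms=1b
8) 3448.276ms=5b +689.655ms=1b
Σ=6b of 6 (87bpm 2/4) — PASS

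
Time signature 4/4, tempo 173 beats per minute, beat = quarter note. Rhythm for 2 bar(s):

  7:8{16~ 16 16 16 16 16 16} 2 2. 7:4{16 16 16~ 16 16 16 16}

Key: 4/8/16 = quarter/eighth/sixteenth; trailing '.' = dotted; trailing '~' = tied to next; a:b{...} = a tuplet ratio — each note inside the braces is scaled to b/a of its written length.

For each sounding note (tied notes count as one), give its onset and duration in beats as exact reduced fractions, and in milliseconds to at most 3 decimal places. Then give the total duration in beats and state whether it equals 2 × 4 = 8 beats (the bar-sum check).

1) 0.0ms=0b +198.183ms=4/7b
2) 198.183ms=4/7b +99.092ms=2/7b
3) 297.275ms=6/7b +99.092ms=2/7b
4) 396.367ms=8/7b +99.092ms=2/7b
5) 495.458ms=10/7b +99.092ms=2/7b
6) 594.55ms=12/7b +99.092ms=2/7b
7) 693.642ms=2b +693.642ms=2b
8) 1387.283ms=4b +1040.462ms=3b
9) 2427.746ms=7b +49.546ms=1/7b
10) 2477.291ms=50/7b +49.546ms=1/7b
11) 2526.837ms=51/7b +99.092ms=2/7b
12) 2625.929ms=53/7b +49.546ms=1/7b
13) 2675.475ms=54/7b +49.546ms=1/7b
14) 2725.021ms=55/7b +49.546ms=1/7b
Σ=8b of 8 (173bpm 4/4) — PASS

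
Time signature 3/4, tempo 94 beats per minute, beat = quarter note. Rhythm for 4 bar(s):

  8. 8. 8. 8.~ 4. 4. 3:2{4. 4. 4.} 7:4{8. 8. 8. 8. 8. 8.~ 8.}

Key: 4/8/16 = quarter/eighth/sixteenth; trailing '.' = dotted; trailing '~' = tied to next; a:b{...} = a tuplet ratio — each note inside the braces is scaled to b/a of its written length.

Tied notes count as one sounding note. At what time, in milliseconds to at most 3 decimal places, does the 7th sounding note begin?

1. 0.0ms @ 0 + 478.723ms (3/4)
2. 478.723ms @ 3/4 + 478.723ms (3/4)
3. 957.447ms @ 3/2 + 478.723ms (3/4)
4. 1436.17ms @ 9/4 + 1436.17ms (9/4)
5. 2872.34ms @ 9/2 + 957.447ms (3/2)
6. 3829.787ms @ 6 + 638.298ms (1)
7. 4468.085ms @ 7 + 638.298ms (1)
8. 5106.383ms @ 8 + 638.298ms (1)
9. 5744.681ms @ 9 + 273.556ms (3/7)
10. 6018.237ms @ 66/7 + 273.556ms (3/7)
11. 6291.793ms @ 69/7 + 273.556ms (3/7)
12. 6565.35ms @ 72/7 + 273.556ms (3/7)
13. 6838.906ms @ 75/7 + 273.556ms (3/7)
14. 7112.462ms @ 78/7 + 547.112ms (6/7)

note 7 onset = 7b = 4468.085ms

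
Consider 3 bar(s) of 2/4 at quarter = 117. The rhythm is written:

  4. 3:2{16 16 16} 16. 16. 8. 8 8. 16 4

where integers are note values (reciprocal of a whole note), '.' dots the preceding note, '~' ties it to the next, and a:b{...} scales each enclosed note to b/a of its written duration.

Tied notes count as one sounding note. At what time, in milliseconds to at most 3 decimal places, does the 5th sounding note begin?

note 5 onset = 2b = 1025.641ms

1. 0.0ms @ 0 + 769.231ms (3/2)
2. 769.231ms @ 3/2 + 85.47ms (1/6)
3. 854.701ms @ 5/3 + 85.47ms (1/6)
4. 940.171ms @ 11/6 + 85.47ms (1/6)
5. 1025.641ms @ 2 + 192.308ms (3/8)
6. 1217.949ms @ 19/8 + 192.308ms (3/8)
7. 1410.256ms @ 11/4 + 384.615ms (3/4)
8. 1794.872ms @ 7/2 + 256.41ms (1/2)
9. 2051.282ms @ 4 + 384.615ms (3/4)
10. 2435.897ms @ 19/4 + 128.205ms (1/4)
11. 2564.103ms @ 5 + 512.821ms (1)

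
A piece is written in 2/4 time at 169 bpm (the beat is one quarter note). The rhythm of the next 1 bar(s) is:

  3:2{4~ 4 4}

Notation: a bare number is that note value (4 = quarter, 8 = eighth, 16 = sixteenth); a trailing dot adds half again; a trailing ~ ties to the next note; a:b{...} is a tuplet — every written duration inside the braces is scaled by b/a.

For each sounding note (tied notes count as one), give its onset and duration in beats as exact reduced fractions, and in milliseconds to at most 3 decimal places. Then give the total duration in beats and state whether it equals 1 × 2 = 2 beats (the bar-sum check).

1) 0.0ms=0b +473.373ms=4/3b
2) 473.373ms=4/3b +236.686ms=2/3b
Σ=2b of 2 (169bpm 2/4) — PASS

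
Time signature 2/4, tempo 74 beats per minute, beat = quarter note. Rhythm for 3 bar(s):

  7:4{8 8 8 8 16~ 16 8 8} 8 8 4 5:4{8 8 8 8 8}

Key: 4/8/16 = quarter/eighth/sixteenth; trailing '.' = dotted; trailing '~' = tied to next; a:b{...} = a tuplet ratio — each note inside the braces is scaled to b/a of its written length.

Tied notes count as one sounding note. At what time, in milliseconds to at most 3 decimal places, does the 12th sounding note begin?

1. 0.0ms @ 0 + 231.66ms (2/7)
2. 231.66ms @ 2/7 + 231.66ms (2/7)
3. 463.32ms @ 4/7 + 231.66ms (2/7)
4. 694.981ms @ 6/7 + 231.66ms (2/7)
5. 926.641ms @ 8/7 + 231.66ms (2/7)
6. 1158.301ms @ 10/7 + 231.66ms (2/7)
7. 1389.961ms @ 12/7 + 231.66ms (2/7)
8. 1621.622ms @ 2 + 405.405ms (1/2)
9. 2027.027ms @ 5/2 + 405.405ms (1/2)
10. 2432.432ms @ 3 + 810.811ms (1)
11. 3243.243ms @ 4 + 324.324ms (2/5)
12. 3567.568ms @ 22/5 + 324.324ms (2/5)
13. 3891.892ms @ 24/5 + 324.324ms (2/5)
14. 4216.216ms @ 26/5 + 324.324ms (2/5)
15. 4540.541ms @ 28/5 + 324.324ms (2/5)

note 12 onset = 22/5b = 3567.568ms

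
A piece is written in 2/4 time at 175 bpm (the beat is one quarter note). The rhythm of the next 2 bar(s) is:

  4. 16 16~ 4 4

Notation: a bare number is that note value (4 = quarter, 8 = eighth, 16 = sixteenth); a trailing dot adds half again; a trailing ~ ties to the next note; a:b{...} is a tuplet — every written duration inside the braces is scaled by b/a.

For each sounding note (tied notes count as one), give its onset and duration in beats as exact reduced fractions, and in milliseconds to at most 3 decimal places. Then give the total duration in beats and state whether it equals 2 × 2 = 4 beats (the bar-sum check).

1) 0.0ms=0b +514.286ms=3/2b
2) 514.286ms=3/2b +85.714ms=1/4b
3) 600.0ms=7/4b +428.571ms=5/4b
4) 1028.571ms=3b +342.857ms=1b
Σ=4b of 4 (175bpm 2/4) — PASS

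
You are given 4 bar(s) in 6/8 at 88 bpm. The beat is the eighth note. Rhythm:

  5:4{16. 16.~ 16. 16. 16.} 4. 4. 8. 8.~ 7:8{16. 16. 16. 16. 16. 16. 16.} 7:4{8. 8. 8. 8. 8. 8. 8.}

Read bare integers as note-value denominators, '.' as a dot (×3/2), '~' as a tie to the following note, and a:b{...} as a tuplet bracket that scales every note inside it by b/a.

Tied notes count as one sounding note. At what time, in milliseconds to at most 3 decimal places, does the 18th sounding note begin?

note 18 onset = 144/7b = 14025.974ms

1. 0.0ms @ 0 + 409.091ms (3/5)
2. 409.091ms @ 3/5 + 818.182ms (6/5)
3. 1227.273ms @ 9/5 + 409.091ms (3/5)
4. 1636.364ms @ 12/5 + 409.091ms (3/5)
5. 2045.455ms @ 3 + 2045.455ms (3)
6. 4090.909ms @ 6 + 2045.455ms (3)
7. 6136.364ms @ 9 + 1022.727ms (3/2)
8. 7159.091ms @ 21/2 + 1607.143ms (33/14)
9. 8766.234ms @ 90/7 + 584.416ms (6/7)
10. 9350.649ms @ 96/7 + 584.416ms (6/7)
11. 9935.065ms @ 102/7 + 584.416ms (6/7)
12. 10519.481ms @ 108/7 + 584.416ms (6/7)
13. 11103.896ms @ 114/7 + 584.416ms (6/7)
14. 11688.312ms @ 120/7 + 584.416ms (6/7)
15. 12272.727ms @ 18 + 584.416ms (6/7)
16. 12857.143ms @ 132/7 + 584.416ms (6/7)
17. 13441.558ms @ 138/7 + 584.416ms (6/7)
18. 14025.974ms @ 144/7 + 584.416ms (6/7)
19. 14610.39ms @ 150/7 + 584.416ms (6/7)
20. 15194.805ms @ 156/7 + 584.416ms (6/7)
21. 15779.221ms @ 162/7 + 584.416ms (6/7)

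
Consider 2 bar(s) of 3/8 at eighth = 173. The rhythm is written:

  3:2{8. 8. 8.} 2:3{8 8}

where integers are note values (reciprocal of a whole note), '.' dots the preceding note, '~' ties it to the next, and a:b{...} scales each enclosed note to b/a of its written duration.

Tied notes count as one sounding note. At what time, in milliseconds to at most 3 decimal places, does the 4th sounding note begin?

1. 0.0ms @ 0 + 346.821ms (1)
2. 346.821ms @ 1 + 346.821ms (1)
3. 693.642ms @ 2 + 346.821ms (1)
4. 1040.462ms @ 3 + 520.231ms (3/2)
5. 1560.694ms @ 9/2 + 520.231ms (3/2)

note 4 onset = 3b = 1040.462ms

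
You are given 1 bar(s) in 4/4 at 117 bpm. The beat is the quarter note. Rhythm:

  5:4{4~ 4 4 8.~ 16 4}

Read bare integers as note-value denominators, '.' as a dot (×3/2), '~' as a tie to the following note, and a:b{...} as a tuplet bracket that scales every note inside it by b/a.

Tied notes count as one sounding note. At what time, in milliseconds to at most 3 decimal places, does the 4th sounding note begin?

note 4 onset = 16/5b = 1641.026ms

1. 0.0ms @ 0 + 820.513ms (8/5)
2. 820.513ms @ 8/5 + 410.256ms (4/5)
3. 1230.769ms @ 12/5 + 410.256ms (4/5)
4. 1641.026ms @ 16/5 + 410.256ms (4/5)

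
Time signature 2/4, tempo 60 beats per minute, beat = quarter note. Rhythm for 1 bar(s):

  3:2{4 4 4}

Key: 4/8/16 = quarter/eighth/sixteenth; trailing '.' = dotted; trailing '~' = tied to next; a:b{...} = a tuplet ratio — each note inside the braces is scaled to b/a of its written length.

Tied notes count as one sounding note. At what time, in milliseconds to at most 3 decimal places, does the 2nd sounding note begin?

note 2 onset = 2/3b = 666.667ms

1. 0.0ms @ 0 + 666.667ms (2/3)
2. 666.667ms @ 2/3 + 666.667ms (2/3)
3. 1333.333ms @ 4/3 + 666.667ms (2/3)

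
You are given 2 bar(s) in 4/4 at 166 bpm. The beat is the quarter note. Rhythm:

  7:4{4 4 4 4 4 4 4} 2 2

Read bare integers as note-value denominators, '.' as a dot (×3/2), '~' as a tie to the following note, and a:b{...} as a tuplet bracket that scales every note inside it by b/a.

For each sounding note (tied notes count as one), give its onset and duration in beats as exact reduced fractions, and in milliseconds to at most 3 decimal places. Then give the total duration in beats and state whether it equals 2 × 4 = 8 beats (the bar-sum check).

1) 0.0ms=0b +206.54ms=4/7b
2) 206.54ms=4/7b +206.54ms=4/7b
3) 413.081ms=8/7b +206.54ms=4/7b
4) 619.621ms=12/7b +206.54ms=4/7b
5) 826.162ms=16/7b +206.54ms=4/7b
6) 1032.702ms=20/7b +206.54ms=4/7b
7) 1239.243ms=24/7b +206.54ms=4/7b
8) 1445.783ms=4b +722.892ms=2b
9) 2168.675ms=6b +722.892ms=2b
Σ=8b of 8 (166bpm 4/4) — PASS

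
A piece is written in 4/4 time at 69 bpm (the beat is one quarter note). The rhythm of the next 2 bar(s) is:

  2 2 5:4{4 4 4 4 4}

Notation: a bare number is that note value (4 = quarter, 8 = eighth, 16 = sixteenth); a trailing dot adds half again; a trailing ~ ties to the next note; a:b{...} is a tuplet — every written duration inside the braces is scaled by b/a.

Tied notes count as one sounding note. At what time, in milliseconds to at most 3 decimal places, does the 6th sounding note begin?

1. 0.0ms @ 0 + 1739.13ms (2)
2. 1739.13ms @ 2 + 1739.13ms (2)
3. 3478.261ms @ 4 + 695.652ms (4/5)
4. 4173.913ms @ 24/5 + 695.652ms (4/5)
5. 4869.565ms @ 28/5 + 695.652ms (4/5)
6. 5565.217ms @ 32/5 + 695.652ms (4/5)
7. 6260.87ms @ 36/5 + 695.652ms (4/5)

note 6 onset = 32/5b = 5565.217ms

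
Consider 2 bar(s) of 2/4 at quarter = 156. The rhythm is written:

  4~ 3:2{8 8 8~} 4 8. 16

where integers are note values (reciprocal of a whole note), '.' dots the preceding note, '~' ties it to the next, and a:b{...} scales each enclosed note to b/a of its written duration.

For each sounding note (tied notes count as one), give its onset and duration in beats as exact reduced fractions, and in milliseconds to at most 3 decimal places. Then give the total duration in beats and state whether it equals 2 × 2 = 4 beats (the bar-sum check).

1) 0.0ms=0b +512.821ms=4/3b
2) 512.821ms=4/3b +128.205ms=1/3b
3) 641.026ms=5/3b +512.821ms=4/3b
4) 1153.846ms=3b +288.462ms=3/4b
5) 1442.308ms=15/4b +96.154ms=1/4b
Σ=4b of 4 (156bpm 2/4) — PASS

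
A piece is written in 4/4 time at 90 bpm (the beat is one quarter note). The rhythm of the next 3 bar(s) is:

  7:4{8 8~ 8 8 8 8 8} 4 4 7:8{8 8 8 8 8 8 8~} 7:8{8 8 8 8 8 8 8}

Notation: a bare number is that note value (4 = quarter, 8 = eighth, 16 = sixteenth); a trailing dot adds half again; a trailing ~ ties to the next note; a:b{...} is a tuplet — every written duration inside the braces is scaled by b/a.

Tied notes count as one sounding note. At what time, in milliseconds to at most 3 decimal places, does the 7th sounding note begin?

note 7 onset = 2b = 1333.333ms

1. 0.0ms @ 0 + 190.476ms (2/7)
2. 190.476ms @ 2/7 + 380.952ms (4/7)
3. 571.429ms @ 6/7 + 190.476ms (2/7)
4. 761.905ms @ 8/7 + 190.476ms (2/7)
5. 952.381ms @ 10/7 + 190.476ms (2/7)
6. 1142.857ms @ 12/7 + 190.476ms (2/7)
7. 1333.333ms @ 2 + 666.667ms (1)
8. 2000.0ms @ 3 + 666.667ms (1)
9. 2666.667ms @ 4 + 380.952ms (4/7)
10. 3047.619ms @ 32/7 + 380.952ms (4/7)
11. 3428.571ms @ 36/7 + 380.952ms (4/7)
12. 3809.524ms @ 40/7 + 380.952ms (4/7)
13. 4190.476ms @ 44/7 + 380.952ms (4/7)
14. 4571.429ms @ 48/7 + 380.952ms (4/7)
15. 4952.381ms @ 52/7 + 761.905ms (8/7)
16. 5714.286ms @ 60/7 + 380.952ms (4/7)
17. 6095.238ms @ 64/7 + 380.952ms (4/7)
18. 6476.19ms @ 68/7 + 380.952ms (4/7)
19. 6857.143ms @ 72/7 + 380.952ms (4/7)
20. 7238.095ms @ 76/7 + 380.952ms (4/7)
21. 7619.048ms @ 80/7 + 380.952ms (4/7)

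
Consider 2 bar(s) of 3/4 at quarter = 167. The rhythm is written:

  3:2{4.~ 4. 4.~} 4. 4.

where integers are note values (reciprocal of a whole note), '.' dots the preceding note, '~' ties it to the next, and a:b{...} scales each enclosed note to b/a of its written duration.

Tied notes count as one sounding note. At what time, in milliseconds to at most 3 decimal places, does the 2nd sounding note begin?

1. 0.0ms @ 0 + 718.563ms (2)
2. 718.563ms @ 2 + 898.204ms (5/2)
3. 1616.766ms @ 9/2 + 538.922ms (3/2)

note 2 onset = 2b = 718.563ms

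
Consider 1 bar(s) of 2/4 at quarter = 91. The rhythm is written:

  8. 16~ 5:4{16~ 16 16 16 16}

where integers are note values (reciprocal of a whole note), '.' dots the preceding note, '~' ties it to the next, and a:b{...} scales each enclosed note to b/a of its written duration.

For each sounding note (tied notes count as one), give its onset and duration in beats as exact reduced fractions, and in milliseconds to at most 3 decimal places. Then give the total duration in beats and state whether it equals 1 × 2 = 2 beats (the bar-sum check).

1) 0.0ms=0b +494.505ms=3/4b
2) 494.505ms=3/4b +428.571ms=13/20b
3) 923.077ms=7/5b +131.868ms=1/5b
4) 1054.945ms=8/5b +131.868ms=1/5b
5) 1186.813ms=9/5b +131.868ms=1/5b
Σ=2b of 2 (91bpm 2/4) — PASS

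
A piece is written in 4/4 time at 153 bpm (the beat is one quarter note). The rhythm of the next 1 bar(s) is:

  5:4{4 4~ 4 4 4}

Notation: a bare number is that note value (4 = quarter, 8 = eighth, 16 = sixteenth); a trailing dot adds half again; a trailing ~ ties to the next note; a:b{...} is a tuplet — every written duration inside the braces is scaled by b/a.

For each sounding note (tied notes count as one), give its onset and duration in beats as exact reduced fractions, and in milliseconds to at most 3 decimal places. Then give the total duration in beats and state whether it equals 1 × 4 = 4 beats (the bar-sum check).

1) 0.0ms=0b +313.725ms=4/5b
2) 313.725ms=4/5b +627.451ms=8/5b
3) 941.176ms=12/5b +313.725ms=4/5b
4) 1254.902ms=16/5b +313.725ms=4/5b
Σ=4b of 4 (153bpm 4/4) — PASS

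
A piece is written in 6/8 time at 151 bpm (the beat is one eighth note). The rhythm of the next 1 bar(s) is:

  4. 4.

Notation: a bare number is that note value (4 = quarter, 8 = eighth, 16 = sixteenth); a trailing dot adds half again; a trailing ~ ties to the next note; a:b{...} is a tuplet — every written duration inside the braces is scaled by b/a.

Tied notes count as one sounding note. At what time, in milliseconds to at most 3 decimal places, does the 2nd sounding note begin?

1. 0.0ms @ 0 + 1192.053ms (3)
2. 1192.053ms @ 3 + 1192.053ms (3)

note 2 onset = 3b = 1192.053ms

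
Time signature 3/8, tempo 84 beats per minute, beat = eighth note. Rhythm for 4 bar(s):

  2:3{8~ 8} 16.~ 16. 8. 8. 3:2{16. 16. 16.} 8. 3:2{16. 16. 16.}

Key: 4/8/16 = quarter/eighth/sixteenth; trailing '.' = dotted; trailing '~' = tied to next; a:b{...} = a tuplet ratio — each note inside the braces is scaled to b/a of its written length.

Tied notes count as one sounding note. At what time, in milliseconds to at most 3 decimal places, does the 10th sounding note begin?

note 10 onset = 11b = 7857.143ms

1. 0.0ms @ 0 + 2142.857ms (3)
2. 2142.857ms @ 3 + 1071.429ms (3/2)
3. 3214.286ms @ 9/2 + 1071.429ms (3/2)
4. 4285.714ms @ 6 + 1071.429ms (3/2)
5. 5357.143ms @ 15/2 + 357.143ms (1/2)
6. 5714.286ms @ 8 + 357.143ms (1/2)
7. 6071.429ms @ 17/2 + 357.143ms (1/2)
8. 6428.571ms @ 9 + 1071.429ms (3/2)
9. 7500.0ms @ 21/2 + 357.143ms (1/2)
10. 7857.143ms @ 11 + 357.143ms (1/2)
11. 8214.286ms @ 23/2 + 357.143ms (1/2)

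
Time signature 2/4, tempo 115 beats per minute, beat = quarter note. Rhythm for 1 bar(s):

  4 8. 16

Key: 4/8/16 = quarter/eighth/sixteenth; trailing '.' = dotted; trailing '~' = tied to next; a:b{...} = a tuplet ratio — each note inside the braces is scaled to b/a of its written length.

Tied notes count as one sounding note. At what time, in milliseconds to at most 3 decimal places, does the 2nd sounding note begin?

note 2 onset = 1b = 521.739ms

1. 0.0ms @ 0 + 521.739ms (1)
2. 521.739ms @ 1 + 391.304ms (3/4)
3. 913.043ms @ 7/4 + 130.435ms (1/4)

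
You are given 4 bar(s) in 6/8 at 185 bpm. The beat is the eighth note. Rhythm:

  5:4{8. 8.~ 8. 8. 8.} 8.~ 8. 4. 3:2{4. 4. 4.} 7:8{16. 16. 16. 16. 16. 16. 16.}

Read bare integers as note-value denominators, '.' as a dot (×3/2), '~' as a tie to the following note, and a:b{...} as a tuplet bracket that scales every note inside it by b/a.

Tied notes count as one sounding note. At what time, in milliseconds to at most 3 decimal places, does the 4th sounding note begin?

note 4 onset = 24/5b = 1556.757ms

1. 0.0ms @ 0 + 389.189ms (6/5)
2. 389.189ms @ 6/5 + 778.378ms (12/5)
3. 1167.568ms @ 18/5 + 389.189ms (6/5)
4. 1556.757ms @ 24/5 + 389.189ms (6/5)
5. 1945.946ms @ 6 + 972.973ms (3)
6. 2918.919ms @ 9 + 972.973ms (3)
7. 3891.892ms @ 12 + 648.649ms (2)
8. 4540.541ms @ 14 + 648.649ms (2)
9. 5189.189ms @ 16 + 648.649ms (2)
10. 5837.838ms @ 18 + 277.992ms (6/7)
11. 6115.83ms @ 132/7 + 277.992ms (6/7)
12. 6393.822ms @ 138/7 + 277.992ms (6/7)
13. 6671.815ms @ 144/7 + 277.992ms (6/7)
14. 6949.807ms @ 150/7 + 277.992ms (6/7)
15. 7227.799ms @ 156/7 + 277.992ms (6/7)
16. 7505.792ms @ 162/7 + 277.992ms (6/7)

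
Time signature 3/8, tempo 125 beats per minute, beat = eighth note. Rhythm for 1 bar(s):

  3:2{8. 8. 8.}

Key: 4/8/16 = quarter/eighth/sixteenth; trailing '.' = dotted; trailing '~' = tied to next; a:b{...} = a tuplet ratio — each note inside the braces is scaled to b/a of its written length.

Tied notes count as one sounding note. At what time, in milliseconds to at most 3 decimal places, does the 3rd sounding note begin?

1. 0.0ms @ 0 + 480.0ms (1)
2. 480.0ms @ 1 + 480.0ms (1)
3. 960.0ms @ 2 + 480.0ms (1)

note 3 onset = 2b = 960.0ms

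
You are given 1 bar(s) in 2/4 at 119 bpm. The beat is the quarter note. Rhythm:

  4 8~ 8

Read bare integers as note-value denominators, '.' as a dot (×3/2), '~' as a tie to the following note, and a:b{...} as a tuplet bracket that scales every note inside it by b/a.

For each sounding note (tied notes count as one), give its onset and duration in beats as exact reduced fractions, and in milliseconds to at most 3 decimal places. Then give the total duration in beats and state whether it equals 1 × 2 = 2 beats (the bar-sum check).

1) 0.0ms=0b +504.202ms=1b
2) 504.202ms=1b +504.202ms=1b
Σ=2b of 2 (119bpm 2/4) — PASS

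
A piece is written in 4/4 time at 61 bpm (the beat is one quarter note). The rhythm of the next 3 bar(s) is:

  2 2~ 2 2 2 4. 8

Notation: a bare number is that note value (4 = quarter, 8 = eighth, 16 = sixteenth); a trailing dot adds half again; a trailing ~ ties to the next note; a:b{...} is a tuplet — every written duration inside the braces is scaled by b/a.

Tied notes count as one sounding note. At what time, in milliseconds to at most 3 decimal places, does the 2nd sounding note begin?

1. 0.0ms @ 0 + 1967.213ms (2)
2. 1967.213ms @ 2 + 3934.426ms (4)
3. 5901.639ms @ 6 + 1967.213ms (2)
4. 7868.852ms @ 8 + 1967.213ms (2)
5. 9836.066ms @ 10 + 1475.41ms (3/2)
6. 11311.475ms @ 23/2 + 491.803ms (1/2)

note 2 onset = 2b = 1967.213ms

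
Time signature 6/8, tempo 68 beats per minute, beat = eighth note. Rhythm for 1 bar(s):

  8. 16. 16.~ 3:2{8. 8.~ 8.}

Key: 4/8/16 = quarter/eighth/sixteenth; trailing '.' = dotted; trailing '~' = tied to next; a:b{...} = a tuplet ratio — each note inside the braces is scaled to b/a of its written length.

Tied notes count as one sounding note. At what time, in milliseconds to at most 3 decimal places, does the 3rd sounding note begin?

1. 0.0ms @ 0 + 1323.529ms (3/2)
2. 1323.529ms @ 3/2 + 661.765ms (3/4)
3. 1985.294ms @ 9/4 + 1544.118ms (7/4)
4. 3529.412ms @ 4 + 1764.706ms (2)

note 3 onset = 9/4b = 1985.294ms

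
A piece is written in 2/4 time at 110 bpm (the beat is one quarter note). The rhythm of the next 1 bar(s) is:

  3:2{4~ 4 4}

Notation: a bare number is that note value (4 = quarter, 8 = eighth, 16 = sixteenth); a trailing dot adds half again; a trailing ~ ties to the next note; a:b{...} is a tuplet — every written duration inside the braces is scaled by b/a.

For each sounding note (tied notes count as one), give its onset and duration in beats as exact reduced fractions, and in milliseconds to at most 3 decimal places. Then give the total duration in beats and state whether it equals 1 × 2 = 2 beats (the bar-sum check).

1) 0.0ms=0b +727.273ms=4/3b
2) 727.273ms=4/3b +363.636ms=2/3b
Σ=2b of 2 (110bpm 2/4) — PASS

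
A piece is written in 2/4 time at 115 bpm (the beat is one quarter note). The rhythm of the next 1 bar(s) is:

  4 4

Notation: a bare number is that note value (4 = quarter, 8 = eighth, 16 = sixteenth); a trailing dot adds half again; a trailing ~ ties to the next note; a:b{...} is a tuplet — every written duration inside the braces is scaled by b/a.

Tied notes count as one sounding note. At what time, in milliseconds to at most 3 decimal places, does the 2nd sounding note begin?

1. 0.0ms @ 0 + 521.739ms (1)
2. 521.739ms @ 1 + 521.739ms (1)

note 2 onset = 1b = 521.739ms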